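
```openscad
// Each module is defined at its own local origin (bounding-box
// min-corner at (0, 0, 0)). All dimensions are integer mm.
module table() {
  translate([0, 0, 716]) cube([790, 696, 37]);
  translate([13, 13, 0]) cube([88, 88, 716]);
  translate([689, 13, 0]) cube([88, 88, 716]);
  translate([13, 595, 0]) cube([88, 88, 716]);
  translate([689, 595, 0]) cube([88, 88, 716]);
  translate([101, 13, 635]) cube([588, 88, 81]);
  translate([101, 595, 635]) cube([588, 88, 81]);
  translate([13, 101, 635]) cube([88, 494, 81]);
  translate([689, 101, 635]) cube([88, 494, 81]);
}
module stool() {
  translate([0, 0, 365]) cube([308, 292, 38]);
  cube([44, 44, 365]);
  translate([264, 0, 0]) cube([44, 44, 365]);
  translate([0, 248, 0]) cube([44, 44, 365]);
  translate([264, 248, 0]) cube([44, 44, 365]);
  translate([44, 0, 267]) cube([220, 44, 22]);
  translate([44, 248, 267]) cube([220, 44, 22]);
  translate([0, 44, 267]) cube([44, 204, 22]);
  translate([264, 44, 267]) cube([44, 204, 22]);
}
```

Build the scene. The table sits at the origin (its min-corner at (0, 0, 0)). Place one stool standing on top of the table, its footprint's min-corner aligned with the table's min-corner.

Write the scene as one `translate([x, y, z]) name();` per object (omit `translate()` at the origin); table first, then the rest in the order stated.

table();
translate([0, 0, 753]) stool();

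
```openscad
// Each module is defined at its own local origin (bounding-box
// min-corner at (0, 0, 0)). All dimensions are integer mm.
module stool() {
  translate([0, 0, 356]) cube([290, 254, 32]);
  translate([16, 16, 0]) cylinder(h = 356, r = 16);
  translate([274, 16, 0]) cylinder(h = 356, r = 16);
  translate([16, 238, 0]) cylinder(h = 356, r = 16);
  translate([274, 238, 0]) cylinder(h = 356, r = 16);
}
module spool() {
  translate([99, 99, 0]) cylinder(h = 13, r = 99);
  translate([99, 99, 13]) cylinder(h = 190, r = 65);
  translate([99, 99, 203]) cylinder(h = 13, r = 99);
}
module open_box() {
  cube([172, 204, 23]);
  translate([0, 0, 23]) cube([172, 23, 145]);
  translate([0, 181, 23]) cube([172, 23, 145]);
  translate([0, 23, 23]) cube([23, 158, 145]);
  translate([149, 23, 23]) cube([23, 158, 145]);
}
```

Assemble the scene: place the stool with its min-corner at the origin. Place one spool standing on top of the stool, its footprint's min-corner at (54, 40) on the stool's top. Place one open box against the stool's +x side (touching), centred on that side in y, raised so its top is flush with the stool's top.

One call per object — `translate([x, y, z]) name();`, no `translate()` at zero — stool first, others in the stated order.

stool();
translate([54, 40, 388]) spool();
translate([290, 25, 220]) open_box();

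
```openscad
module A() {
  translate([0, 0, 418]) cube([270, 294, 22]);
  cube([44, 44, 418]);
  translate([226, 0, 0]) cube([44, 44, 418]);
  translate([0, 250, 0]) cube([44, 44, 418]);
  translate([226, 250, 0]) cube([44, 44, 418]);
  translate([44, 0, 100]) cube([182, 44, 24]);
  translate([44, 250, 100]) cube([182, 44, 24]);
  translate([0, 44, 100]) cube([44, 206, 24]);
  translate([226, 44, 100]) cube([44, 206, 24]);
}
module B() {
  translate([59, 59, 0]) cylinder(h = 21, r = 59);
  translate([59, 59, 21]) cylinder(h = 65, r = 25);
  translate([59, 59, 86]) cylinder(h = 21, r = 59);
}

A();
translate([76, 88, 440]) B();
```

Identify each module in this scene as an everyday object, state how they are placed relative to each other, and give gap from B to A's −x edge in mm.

The spool's min-x is at 76; the stool's min-x is 0; gap = 76 mm.

A is a stool. B is a spool. The spool is on top of the stool, centred. The gap from the spool to the stool's −x edge is 76 mm.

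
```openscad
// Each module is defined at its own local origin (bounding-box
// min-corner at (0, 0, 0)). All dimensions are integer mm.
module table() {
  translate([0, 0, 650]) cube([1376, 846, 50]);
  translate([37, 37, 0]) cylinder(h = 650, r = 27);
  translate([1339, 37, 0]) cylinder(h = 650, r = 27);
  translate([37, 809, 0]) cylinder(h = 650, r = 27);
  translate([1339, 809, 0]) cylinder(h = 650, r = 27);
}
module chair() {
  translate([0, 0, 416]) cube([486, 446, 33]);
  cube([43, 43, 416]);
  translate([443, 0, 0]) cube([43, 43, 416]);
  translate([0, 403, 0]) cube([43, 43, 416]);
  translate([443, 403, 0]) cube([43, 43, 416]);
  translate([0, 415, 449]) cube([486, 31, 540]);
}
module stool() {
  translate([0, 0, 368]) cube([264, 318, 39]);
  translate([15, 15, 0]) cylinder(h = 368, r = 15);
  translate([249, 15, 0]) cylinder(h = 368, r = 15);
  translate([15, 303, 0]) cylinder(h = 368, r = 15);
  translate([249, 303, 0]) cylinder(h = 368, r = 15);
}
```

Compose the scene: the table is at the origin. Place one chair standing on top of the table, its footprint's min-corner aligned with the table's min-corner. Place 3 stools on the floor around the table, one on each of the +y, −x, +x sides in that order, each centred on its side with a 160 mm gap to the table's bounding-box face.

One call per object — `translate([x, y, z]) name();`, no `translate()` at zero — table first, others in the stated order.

table();
translate([0, 0, 700]) chair();
translate([556, 1006, 0]) stool();
translate([-424, 264, 0]) stool();
translate([1536, 264, 0]) stool();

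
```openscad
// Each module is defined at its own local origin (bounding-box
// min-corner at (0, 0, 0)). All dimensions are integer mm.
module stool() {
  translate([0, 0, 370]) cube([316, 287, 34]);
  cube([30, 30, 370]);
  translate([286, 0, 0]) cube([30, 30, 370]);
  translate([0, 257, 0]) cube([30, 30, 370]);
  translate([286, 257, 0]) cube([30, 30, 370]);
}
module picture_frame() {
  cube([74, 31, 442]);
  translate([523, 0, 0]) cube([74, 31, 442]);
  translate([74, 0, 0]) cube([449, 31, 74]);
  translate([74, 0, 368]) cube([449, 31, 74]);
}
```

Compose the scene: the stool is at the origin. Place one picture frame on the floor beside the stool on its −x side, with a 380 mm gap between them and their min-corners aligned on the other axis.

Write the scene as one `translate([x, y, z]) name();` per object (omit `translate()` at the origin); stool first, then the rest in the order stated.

stool();
translate([-977, 0, 0]) picture_frame();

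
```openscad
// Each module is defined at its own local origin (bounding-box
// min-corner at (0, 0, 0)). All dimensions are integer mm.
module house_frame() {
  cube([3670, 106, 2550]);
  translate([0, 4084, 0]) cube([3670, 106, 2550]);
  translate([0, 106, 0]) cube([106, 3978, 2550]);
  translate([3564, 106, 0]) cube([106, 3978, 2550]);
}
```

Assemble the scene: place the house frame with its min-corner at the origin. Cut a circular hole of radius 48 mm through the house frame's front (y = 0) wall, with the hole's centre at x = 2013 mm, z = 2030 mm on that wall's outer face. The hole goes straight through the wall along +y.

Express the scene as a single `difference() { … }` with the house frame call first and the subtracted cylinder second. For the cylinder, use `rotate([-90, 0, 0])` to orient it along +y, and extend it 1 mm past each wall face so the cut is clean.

difference() {
  house_frame();
  translate([2013, -1, 2030]) rotate([-90, 0, 0]) cylinder(h = 108, r = 48);
}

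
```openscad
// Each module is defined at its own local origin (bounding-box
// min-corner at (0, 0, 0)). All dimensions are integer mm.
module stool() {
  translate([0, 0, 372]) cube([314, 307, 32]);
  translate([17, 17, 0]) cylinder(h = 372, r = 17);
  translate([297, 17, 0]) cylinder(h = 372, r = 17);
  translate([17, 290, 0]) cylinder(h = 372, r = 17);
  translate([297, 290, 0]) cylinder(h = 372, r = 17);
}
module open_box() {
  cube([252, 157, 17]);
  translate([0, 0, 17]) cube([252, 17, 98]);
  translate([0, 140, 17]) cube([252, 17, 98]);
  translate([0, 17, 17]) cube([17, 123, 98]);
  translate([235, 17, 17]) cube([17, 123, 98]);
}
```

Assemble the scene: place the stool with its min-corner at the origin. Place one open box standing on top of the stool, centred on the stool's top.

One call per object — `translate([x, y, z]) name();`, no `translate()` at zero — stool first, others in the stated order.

stool();
translate([31, 75, 404]) open_box();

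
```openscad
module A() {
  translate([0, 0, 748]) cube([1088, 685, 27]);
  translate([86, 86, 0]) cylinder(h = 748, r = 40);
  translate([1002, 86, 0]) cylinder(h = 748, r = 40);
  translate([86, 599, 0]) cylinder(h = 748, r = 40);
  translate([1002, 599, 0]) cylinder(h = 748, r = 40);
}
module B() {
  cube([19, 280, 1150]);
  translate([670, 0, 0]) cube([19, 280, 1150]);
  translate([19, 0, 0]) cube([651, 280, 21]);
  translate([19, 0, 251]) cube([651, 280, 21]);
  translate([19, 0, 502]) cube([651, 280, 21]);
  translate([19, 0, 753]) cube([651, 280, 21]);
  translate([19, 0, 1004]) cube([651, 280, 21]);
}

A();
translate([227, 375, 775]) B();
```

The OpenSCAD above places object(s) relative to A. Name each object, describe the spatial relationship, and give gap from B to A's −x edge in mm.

A is a table. B is a bookshelf. The bookshelf is on top of the table. The gap from the bookshelf to the table's −x edge is 227 mm.

The bookshelf's min-x is at 227; the table's min-x is 0; gap = 227 mm.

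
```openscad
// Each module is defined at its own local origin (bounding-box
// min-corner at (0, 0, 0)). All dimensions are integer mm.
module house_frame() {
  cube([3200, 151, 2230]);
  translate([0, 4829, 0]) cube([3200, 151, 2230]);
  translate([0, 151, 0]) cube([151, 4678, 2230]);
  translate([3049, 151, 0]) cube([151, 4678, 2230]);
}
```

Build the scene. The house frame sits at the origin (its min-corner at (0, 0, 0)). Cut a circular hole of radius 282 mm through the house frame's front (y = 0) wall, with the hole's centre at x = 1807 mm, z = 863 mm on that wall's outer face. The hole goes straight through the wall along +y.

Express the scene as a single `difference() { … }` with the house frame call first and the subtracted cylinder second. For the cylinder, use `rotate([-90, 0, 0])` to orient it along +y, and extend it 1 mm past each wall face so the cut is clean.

difference() {
  house_frame();
  translate([1807, -1, 863]) rotate([-90, 0, 0]) cylinder(h = 153, r = 282);
}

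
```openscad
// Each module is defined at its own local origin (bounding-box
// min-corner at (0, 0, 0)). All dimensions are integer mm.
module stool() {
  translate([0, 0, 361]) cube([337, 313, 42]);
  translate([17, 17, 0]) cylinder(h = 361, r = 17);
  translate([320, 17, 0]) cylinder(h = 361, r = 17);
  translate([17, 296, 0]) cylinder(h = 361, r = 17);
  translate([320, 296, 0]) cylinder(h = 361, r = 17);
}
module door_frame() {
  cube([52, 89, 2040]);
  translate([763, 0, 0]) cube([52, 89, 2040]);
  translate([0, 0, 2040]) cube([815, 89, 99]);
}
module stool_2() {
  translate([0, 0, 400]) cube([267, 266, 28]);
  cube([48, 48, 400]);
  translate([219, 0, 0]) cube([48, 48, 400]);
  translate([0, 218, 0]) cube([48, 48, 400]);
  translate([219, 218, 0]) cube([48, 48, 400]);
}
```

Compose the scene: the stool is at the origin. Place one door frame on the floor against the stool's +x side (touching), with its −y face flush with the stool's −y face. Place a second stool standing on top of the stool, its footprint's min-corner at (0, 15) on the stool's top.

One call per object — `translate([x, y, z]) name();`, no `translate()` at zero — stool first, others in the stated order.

stool();
translate([337, 0, 0]) door_frame();
translate([0, 15, 403]) stool_2();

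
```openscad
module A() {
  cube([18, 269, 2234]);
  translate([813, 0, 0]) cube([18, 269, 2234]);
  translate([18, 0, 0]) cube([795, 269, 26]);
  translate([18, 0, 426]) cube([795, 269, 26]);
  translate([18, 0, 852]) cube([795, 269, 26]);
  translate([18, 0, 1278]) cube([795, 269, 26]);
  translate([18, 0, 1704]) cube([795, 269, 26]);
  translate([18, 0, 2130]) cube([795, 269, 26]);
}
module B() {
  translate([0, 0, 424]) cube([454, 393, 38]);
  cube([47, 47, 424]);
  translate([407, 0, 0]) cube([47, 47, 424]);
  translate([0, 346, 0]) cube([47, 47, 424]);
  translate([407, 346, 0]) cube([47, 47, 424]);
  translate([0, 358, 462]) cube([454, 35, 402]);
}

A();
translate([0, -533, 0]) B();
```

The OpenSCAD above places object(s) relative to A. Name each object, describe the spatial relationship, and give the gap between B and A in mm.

The chair's nearest face is 140 mm from the bookshelf's −y face.

A is a bookshelf. B is a chair. The chair is on the floor beside the bookshelf on its −y side. The gap between the chair and the bookshelf is 140 mm.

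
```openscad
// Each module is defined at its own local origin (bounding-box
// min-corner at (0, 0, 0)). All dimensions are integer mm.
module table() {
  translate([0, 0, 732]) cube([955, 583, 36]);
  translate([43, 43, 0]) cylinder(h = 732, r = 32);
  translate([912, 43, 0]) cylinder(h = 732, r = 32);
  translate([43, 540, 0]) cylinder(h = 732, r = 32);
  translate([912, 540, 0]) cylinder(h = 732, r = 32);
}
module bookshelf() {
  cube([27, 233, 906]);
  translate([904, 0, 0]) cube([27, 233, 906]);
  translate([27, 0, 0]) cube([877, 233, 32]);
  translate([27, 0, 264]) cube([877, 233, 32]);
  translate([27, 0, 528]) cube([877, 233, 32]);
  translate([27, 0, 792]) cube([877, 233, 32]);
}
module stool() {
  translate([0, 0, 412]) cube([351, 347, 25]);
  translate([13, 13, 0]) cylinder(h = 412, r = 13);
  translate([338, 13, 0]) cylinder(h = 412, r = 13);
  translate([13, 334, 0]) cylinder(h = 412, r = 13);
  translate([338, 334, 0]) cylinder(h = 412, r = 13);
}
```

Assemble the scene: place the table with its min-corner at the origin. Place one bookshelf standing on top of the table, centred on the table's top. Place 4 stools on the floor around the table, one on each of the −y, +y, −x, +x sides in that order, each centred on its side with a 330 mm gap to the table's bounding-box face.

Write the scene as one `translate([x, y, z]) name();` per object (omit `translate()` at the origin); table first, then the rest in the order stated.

table();
translate([12, 175, 768]) bookshelf();
translate([302, -677, 0]) stool();
translate([302, 913, 0]) stool();
translate([-681, 118, 0]) stool();
translate([1285, 118, 0]) stool();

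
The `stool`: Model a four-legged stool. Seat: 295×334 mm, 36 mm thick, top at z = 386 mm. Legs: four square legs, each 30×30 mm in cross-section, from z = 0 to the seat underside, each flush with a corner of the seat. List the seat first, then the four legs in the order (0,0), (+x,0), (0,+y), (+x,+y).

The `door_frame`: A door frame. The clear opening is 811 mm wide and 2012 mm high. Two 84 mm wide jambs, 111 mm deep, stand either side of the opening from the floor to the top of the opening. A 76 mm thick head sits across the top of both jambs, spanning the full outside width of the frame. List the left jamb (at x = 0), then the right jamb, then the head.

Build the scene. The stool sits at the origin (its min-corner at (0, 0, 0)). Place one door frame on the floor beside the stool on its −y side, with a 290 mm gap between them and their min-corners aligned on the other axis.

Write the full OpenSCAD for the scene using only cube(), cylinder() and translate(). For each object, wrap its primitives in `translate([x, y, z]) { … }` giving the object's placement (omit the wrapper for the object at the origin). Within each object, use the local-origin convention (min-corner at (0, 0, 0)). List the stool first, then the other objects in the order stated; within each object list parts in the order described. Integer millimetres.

translate([0, 0, 350]) cube([295, 334, 36]);
cube([30, 30, 350]);
translate([265, 0, 0]) cube([30, 30, 350]);
translate([0, 304, 0]) cube([30, 30, 350]);
translate([265, 304, 0]) cube([30, 30, 350]);
translate([0, -401, 0]) {
  cube([84, 111, 2012]);
  translate([895, 0, 0]) cube([84, 111, 2012]);
  translate([0, 0, 2012]) cube([979, 111, 76]);
}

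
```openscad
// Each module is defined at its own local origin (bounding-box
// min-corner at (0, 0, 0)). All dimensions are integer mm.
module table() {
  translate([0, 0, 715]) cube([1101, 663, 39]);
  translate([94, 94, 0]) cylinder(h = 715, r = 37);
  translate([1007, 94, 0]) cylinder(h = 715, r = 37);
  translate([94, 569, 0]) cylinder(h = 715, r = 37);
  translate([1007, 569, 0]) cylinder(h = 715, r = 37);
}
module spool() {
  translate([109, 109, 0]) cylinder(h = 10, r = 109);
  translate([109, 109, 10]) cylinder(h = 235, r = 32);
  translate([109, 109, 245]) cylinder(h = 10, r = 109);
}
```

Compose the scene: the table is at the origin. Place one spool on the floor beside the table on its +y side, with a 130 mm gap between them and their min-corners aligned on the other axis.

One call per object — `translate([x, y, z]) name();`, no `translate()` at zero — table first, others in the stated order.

table();
translate([0, 793, 0]) spool();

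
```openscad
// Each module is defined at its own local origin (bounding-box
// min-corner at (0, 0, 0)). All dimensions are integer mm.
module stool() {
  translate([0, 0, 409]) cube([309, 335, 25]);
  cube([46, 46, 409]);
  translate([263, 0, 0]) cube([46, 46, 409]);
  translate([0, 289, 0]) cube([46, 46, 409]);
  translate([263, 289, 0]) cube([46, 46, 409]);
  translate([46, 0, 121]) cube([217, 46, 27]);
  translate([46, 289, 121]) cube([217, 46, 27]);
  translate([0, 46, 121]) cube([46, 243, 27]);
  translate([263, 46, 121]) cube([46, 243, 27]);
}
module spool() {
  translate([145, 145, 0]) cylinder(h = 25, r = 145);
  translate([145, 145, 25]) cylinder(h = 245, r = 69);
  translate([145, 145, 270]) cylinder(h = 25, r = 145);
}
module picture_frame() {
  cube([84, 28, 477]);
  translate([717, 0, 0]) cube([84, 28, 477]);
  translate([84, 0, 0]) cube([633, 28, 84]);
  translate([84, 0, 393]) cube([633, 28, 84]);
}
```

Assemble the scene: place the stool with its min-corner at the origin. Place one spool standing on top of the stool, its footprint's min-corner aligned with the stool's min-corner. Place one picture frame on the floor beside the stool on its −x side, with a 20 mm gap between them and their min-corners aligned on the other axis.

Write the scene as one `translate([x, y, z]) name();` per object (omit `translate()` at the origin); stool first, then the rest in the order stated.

stool();
translate([0, 0, 434]) spool();
translate([-821, 0, 0]) picture_frame();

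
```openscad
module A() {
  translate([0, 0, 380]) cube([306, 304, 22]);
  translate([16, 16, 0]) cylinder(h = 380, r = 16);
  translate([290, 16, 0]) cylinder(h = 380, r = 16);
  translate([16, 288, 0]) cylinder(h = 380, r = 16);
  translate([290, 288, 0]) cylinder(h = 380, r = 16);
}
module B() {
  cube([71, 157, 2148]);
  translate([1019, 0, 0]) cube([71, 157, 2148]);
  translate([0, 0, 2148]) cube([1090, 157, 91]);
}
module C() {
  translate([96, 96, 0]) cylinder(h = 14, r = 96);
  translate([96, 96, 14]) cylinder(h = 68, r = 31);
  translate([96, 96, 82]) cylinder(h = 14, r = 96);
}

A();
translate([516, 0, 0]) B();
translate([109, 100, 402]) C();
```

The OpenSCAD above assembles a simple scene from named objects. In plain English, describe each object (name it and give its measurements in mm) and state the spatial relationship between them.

A is a four-legged stool. The seat is a 306×304×22 mm slab whose top surface is at z = 402 mm; four round legs, each 32 mm in diameter, run from the floor (z = 0) to the underside of the seat, each leg's axis is inset half a diameter from the nearest pair of seat edges (so the leg's bounding box is flush with the corner).

B is a door frame. The clear opening is 948 mm wide and 2148 mm high. Two 71 mm wide jambs, 157 mm deep, stand either side of the opening from the floor to the top of the opening. A 91 mm thick head sits across the top of both jambs, spanning the full outside width of the frame.

C is a spool: two coaxial disc flanges of radius 96 mm and thickness 14 mm, joined by a core cylinder of radius 31 mm and height 68 mm. The lower flange rests on z = 0 and the three cylinders share a vertical axis.

The door frame is on the floor beside the stool on its +x side. The spool is on top of the stool.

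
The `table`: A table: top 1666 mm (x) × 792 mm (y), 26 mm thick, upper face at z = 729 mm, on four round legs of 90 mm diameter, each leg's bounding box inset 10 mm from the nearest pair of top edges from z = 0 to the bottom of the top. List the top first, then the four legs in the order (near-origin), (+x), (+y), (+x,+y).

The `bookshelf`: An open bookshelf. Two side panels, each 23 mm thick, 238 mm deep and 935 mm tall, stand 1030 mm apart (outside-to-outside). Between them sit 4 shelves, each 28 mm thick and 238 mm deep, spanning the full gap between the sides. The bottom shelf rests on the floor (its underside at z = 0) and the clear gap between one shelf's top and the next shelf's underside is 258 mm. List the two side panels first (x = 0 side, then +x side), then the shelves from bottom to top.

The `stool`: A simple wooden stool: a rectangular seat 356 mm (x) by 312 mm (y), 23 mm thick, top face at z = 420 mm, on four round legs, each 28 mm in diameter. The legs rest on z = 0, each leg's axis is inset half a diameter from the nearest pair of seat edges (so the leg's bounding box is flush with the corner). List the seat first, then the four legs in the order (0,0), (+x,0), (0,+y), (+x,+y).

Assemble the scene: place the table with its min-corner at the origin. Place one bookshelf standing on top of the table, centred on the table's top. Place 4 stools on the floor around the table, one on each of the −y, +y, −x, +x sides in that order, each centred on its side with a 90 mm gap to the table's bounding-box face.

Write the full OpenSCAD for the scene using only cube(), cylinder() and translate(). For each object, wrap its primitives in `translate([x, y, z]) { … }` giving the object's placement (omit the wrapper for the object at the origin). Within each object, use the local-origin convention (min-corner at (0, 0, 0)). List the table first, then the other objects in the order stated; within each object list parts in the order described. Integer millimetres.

translate([0, 0, 703]) cube([1666, 792, 26]);
translate([55, 55, 0]) cylinder(h = 703, r = 45);
translate([1611, 55, 0]) cylinder(h = 703, r = 45);
translate([55, 737, 0]) cylinder(h = 703, r = 45);
translate([1611, 737, 0]) cylinder(h = 703, r = 45);
translate([318, 277, 729]) {
  cube([23, 238, 935]);
  translate([1007, 0, 0]) cube([23, 238, 935]);
  translate([23, 0, 0]) cube([984, 238, 28]);
  translate([23, 0, 286]) cube([984, 238, 28]);
  translate([23, 0, 572]) cube([984, 238, 28]);
  translate([23, 0, 858]) cube([984, 238, 28]);
}
translate([655, -402, 0]) {
  translate([0, 0, 397]) cube([356, 312, 23]);
  translate([14, 14, 0]) cylinder(h = 397, r = 14);
  translate([342, 14, 0]) cylinder(h = 397, r = 14);
  translate([14, 298, 0]) cylinder(h = 397, r = 14);
  translate([342, 298, 0]) cylinder(h = 397, r = 14);
}
translate([655, 882, 0]) {
  translate([0, 0, 397]) cube([356, 312, 23]);
  translate([14, 14, 0]) cylinder(h = 397, r = 14);
  translate([342, 14, 0]) cylinder(h = 397, r = 14);
  translate([14, 298, 0]) cylinder(h = 397, r = 14);
  translate([342, 298, 0]) cylinder(h = 397, r = 14);
}
translate([-446, 240, 0]) {
  translate([0, 0, 397]) cube([356, 312, 23]);
  translate([14, 14, 0]) cylinder(h = 397, r = 14);
  translate([342, 14, 0]) cylinder(h = 397, r = 14);
  translate([14, 298, 0]) cylinder(h = 397, r = 14);
  translate([342, 298, 0]) cylinder(h = 397, r = 14);
}
translate([1756, 240, 0]) {
  translate([0, 0, 397]) cube([356, 312, 23]);
  translate([14, 14, 0]) cylinder(h = 397, r = 14);
  translate([342, 14, 0]) cylinder(h = 397, r = 14);
  translate([14, 298, 0]) cylinder(h = 397, r = 14);
  translate([342, 298, 0]) cylinder(h = 397, r = 14);
}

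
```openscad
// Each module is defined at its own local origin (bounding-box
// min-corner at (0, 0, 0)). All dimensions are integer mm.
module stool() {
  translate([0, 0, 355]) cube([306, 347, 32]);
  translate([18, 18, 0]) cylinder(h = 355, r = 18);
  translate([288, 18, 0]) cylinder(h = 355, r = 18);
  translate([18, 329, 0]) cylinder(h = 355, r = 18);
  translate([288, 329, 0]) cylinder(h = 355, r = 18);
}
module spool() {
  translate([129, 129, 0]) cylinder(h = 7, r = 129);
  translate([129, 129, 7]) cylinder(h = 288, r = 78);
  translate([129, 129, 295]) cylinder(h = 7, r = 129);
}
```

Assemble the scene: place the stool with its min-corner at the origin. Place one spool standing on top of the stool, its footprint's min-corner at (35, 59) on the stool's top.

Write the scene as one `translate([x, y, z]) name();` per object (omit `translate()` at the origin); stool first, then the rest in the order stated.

stool();
translate([35, 59, 387]) spool();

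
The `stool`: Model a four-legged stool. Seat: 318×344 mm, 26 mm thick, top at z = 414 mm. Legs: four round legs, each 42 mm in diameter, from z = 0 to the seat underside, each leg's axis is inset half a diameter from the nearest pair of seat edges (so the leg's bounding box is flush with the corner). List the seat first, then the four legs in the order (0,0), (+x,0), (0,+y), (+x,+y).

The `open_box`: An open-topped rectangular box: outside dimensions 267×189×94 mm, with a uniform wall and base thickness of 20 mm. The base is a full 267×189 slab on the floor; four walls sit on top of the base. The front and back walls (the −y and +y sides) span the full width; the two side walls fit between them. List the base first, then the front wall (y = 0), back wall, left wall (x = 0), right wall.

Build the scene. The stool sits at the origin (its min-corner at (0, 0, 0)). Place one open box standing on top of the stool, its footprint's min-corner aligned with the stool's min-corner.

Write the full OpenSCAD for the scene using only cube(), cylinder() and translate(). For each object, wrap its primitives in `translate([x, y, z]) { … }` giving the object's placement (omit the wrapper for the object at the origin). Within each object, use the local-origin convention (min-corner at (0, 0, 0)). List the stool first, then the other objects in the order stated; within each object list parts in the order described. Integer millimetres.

translate([0, 0, 388]) cube([318, 344, 26]);
translate([21, 21, 0]) cylinder(h = 388, r = 21);
translate([297, 21, 0]) cylinder(h = 388, r = 21);
translate([21, 323, 0]) cylinder(h = 388, r = 21);
translate([297, 323, 0]) cylinder(h = 388, r = 21);
translate([0, 0, 414]) {
  cube([267, 189, 20]);
  translate([0, 0, 20]) cube([267, 20, 74]);
  translate([0, 169, 20]) cube([267, 20, 74]);
  translate([0, 20, 20]) cube([20, 149, 74]);
  translate([247, 20, 20]) cube([20, 149, 74]);
}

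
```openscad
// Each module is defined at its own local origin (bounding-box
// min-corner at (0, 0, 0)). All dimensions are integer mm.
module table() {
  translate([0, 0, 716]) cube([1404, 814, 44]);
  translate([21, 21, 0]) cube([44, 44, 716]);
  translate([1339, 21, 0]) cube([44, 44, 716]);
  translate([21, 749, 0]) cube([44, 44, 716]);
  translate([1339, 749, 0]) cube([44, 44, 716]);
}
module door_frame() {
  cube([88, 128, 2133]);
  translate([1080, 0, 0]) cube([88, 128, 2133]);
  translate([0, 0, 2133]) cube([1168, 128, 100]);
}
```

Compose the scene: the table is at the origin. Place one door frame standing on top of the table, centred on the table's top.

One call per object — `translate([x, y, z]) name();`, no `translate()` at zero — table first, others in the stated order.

table();
translate([118, 343, 760]) door_frame();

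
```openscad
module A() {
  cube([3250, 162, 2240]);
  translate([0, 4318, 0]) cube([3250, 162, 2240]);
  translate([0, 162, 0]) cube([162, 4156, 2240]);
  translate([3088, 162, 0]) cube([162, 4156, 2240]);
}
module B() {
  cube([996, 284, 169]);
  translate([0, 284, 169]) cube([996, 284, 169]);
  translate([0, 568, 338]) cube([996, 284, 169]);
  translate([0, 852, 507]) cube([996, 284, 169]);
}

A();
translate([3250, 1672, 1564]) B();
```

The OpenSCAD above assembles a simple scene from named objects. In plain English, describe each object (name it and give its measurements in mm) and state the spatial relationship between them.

A is the wall frame of a small rectangular building: four walls, each 2240 mm tall and 162 mm thick, enclosing a footprint 3250 mm (x) by 4480 mm (y) outside-to-outside, with no floor or roof. The front and back walls (the −y and +y sides) span the full width; the two side walls fit between them.

B is a straight staircase of 4 solid steps. Each step is 996 mm wide (x), 284 mm deep (y, the going) and 169 mm tall (the rise). The first step rests on the floor; each subsequent step sits one going further in +y and one rise higher in +z, directly behind and above the previous step with no overlap.

The staircase is beside the house frame with their tops flush at z = 2240.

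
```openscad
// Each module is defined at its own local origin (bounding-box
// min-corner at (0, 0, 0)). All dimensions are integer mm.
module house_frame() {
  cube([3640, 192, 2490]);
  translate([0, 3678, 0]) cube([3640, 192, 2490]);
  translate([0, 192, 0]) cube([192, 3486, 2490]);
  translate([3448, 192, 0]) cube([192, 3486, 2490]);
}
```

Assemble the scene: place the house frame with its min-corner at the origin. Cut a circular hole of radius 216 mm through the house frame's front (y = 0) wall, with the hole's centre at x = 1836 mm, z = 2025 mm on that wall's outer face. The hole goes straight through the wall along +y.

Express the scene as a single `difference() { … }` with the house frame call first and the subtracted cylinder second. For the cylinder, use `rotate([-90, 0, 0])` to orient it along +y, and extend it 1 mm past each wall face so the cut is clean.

difference() {
  house_frame();
  translate([1836, -1, 2025]) rotate([-90, 0, 0]) cylinder(h = 194, r = 216);
}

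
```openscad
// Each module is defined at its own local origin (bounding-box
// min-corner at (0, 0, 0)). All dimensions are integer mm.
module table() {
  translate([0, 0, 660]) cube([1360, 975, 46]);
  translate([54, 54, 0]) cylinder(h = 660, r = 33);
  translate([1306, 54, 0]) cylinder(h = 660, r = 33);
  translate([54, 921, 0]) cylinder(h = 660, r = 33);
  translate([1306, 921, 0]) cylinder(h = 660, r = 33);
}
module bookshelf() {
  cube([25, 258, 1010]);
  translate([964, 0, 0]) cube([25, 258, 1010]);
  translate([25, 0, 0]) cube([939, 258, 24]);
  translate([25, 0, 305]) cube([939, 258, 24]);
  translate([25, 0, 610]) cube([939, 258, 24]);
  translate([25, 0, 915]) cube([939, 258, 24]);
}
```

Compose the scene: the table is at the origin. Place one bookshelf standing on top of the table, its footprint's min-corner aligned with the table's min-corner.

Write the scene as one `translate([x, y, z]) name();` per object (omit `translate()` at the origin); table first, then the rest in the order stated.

table();
translate([0, 0, 706]) bookshelf();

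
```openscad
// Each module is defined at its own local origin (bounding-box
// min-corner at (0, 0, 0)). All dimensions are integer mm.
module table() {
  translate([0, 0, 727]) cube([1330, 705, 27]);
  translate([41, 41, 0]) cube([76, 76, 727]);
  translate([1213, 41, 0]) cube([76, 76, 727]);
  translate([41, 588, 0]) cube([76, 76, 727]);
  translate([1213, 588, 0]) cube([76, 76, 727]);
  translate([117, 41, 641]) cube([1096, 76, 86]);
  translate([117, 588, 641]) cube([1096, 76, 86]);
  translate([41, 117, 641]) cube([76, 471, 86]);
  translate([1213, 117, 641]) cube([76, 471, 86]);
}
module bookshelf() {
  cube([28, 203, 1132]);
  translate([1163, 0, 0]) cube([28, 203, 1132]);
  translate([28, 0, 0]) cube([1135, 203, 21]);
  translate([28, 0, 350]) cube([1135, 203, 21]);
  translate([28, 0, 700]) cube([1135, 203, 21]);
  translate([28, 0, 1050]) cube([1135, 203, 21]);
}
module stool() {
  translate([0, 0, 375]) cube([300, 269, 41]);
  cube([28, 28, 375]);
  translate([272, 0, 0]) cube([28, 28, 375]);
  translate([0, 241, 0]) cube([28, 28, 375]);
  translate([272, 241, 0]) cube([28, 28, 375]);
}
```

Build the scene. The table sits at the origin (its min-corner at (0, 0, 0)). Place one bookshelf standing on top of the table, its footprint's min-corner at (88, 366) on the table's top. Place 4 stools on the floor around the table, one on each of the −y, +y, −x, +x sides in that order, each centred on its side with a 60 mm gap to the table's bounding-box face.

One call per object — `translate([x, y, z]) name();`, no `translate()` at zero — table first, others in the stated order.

table();
translate([88, 366, 754]) bookshelf();
translate([515, -329, 0]) stool();
translate([515, 765, 0]) stool();
translate([-360, 218, 0]) stool();
translate([1390, 218, 0]) stool();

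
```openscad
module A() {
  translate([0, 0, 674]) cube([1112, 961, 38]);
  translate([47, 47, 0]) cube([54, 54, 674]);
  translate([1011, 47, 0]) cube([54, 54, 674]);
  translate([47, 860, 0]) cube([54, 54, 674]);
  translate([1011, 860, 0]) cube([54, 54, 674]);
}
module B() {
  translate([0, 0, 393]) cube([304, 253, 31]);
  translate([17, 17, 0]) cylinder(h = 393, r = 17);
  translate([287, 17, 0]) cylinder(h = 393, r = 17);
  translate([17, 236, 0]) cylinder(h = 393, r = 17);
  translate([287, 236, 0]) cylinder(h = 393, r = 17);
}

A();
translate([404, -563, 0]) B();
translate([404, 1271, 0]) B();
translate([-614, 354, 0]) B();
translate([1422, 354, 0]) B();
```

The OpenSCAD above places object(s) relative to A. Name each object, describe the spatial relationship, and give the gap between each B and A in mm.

A is a table. B is a stool. Four stools sit around the table at the −y, +y, −x, +x sides. The gap between each stool and the table is 310 mm.

Each stool's nearest face is 310 mm from the table's bounding box.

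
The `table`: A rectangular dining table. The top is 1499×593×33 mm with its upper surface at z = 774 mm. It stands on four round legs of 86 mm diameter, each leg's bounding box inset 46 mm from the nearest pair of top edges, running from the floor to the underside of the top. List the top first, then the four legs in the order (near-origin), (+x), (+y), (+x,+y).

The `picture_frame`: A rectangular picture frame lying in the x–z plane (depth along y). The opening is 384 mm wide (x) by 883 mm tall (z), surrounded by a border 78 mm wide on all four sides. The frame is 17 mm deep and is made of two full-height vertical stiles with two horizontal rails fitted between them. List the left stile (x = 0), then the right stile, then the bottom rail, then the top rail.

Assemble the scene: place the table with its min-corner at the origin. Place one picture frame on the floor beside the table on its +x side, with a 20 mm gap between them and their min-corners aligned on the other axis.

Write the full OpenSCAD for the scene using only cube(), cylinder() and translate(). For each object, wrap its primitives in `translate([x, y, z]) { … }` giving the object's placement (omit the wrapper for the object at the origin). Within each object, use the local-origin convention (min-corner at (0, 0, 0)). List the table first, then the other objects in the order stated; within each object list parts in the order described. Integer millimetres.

translate([0, 0, 741]) cube([1499, 593, 33]);
translate([89, 89, 0]) cylinder(h = 741, r = 43);
translate([1410, 89, 0]) cylinder(h = 741, r = 43);
translate([89, 504, 0]) cylinder(h = 741, r = 43);
translate([1410, 504, 0]) cylinder(h = 741, r = 43);
translate([1519, 0, 0]) {
  cube([78, 17, 1039]);
  translate([462, 0, 0]) cube([78, 17, 1039]);
  translate([78, 0, 0]) cube([384, 17, 78]);
  translate([78, 0, 961]) cube([384, 17, 78]);
}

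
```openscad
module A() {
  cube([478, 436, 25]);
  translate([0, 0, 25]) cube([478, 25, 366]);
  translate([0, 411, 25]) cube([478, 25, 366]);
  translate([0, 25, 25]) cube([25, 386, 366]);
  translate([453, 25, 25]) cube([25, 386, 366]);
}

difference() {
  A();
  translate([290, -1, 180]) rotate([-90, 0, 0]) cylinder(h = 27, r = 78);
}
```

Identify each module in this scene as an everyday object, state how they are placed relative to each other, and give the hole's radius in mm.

The subtracted cylinder has r = 78 mm.

A is an open box. The open box has a circular hole through its front wall. The hole's radius is 78 mm.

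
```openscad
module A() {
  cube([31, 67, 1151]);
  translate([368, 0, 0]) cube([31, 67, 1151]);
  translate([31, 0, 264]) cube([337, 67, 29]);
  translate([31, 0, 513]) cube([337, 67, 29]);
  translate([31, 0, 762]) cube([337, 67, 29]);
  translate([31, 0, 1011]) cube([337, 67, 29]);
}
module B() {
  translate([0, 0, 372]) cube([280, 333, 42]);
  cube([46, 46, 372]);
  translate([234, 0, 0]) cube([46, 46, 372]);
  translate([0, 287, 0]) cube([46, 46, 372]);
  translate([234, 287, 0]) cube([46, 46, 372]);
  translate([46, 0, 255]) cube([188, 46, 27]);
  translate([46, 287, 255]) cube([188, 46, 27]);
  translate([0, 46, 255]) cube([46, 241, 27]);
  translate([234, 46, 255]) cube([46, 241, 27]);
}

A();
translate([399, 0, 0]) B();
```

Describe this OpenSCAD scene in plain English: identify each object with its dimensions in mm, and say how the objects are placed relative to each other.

A is a wooden ladder with two side rails of 31×67 mm section and 1151 mm height, set 399 mm apart overall. Between them run 4 rectangular rungs (67 mm deep, 29 mm thick), front faces flush with the rails' −y face. The bottom of the first rung is 264 mm above the floor and each subsequent rung is 249 mm higher than the one below.

B is a four-legged stool. The seat is 280×333 mm, 42 mm thick, top at z = 414 mm. It stands on four square legs, each 46×46 mm in cross-section, from z = 0 to the seat underside, each flush with a corner of the seat. Four stretchers, 46 mm wide and 27 mm tall, connect adjacent legs with their undersides at z = 255 mm, each running between the inner faces of the legs it joins and aligned with the legs' outer faces on the other axis.

The stool is against the ladder's +x side, with their −y faces flush.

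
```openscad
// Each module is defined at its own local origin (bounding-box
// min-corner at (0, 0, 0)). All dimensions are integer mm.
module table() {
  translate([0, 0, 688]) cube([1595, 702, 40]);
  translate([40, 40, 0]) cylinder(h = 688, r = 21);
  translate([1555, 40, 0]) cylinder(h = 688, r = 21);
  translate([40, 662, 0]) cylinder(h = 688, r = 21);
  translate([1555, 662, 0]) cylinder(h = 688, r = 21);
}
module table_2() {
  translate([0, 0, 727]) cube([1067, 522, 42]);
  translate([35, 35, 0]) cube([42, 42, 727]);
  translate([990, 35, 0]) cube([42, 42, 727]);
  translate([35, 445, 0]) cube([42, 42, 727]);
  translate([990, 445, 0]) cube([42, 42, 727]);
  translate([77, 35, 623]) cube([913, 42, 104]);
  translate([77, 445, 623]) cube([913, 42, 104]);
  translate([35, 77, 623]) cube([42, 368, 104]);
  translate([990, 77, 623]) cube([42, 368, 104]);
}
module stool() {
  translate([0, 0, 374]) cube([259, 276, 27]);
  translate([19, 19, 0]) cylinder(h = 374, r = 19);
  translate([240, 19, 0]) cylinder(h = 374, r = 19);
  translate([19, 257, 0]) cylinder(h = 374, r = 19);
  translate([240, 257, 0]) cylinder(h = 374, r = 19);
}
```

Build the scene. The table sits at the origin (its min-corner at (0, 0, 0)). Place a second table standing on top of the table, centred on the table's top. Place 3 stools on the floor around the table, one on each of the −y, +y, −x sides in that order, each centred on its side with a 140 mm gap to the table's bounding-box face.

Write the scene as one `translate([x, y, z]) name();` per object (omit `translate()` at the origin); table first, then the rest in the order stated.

table();
translate([264, 90, 728]) table_2();
translate([668, -416, 0]) stool();
translate([668, 842, 0]) stool();
translate([-399, 213, 0]) stool();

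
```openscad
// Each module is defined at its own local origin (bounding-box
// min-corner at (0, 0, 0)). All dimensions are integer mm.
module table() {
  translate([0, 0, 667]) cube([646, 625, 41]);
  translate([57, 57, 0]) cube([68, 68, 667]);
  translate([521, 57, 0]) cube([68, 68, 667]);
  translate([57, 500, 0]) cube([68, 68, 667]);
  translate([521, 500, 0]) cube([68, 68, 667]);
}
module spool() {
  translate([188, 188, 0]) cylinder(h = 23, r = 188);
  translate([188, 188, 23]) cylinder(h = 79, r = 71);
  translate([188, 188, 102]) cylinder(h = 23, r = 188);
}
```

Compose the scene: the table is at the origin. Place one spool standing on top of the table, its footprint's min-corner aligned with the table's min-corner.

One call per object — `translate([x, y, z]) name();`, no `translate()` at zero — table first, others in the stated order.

table();
translate([0, 0, 708]) spool();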